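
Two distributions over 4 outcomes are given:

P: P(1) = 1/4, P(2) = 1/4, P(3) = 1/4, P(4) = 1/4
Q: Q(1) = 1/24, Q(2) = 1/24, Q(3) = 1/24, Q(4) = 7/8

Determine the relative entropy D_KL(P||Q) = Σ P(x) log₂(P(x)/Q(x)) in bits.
1.4869 bits

D_KL(P||Q) = Σ P(x) log₂(P(x)/Q(x))

Computing term by term:
  P(1)·log₂(P(1)/Q(1)) = (1/4)·log₂((1/4)/(1/24)) = 0.64624
  P(2)·log₂(P(2)/Q(2)) = (1/4)·log₂((1/4)/(1/24)) = 0.64624
  P(3)·log₂(P(3)/Q(3)) = (1/4)·log₂((1/4)/(1/24)) = 0.64624
  P(4)·log₂(P(4)/Q(4)) = (1/4)·log₂((1/4)/(7/8)) = -0.45184

D_KL(P||Q) = 0.64624 + 0.64624 + 0.64624 - 0.45184 = 1.48688 ≈ 1.4869 bits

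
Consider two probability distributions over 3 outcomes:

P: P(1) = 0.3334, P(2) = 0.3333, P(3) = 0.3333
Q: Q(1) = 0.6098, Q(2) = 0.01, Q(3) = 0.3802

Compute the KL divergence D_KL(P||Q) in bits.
1.3324 bits

D_KL(P||Q) = Σ P(x) log₂(P(x)/Q(x))

Computing term by term:
  P(1)·log₂(P(1)/Q(1)) = 0.3334·log₂(0.3334/0.6098) = -0.29042
  P(2)·log₂(P(2)/Q(2)) = 0.3333·log₂(0.3333/0.01) = 1.68608
  P(3)·log₂(P(3)/Q(3)) = 0.3333·log₂(0.3333/0.3802) = -0.06331

D_KL(P||Q) = -0.29042 + 1.68608 - 0.06331 = 1.33235 ≈ 1.3324 bits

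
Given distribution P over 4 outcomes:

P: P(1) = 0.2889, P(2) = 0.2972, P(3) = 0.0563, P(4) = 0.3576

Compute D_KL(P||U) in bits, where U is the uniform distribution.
0.1980 bits

U(i) = 1/4 for all i

D_KL(P||U) = Σ P(x) log₂(P(x) / (1/4))
           = Σ P(x) log₂(P(x)) + log₂(4)
           = log₂(4) - H(P)

H(P) = -Σ P(x) log₂(P(x)):
  -P(1)·log₂(P(1)) = -(0.2889)·log₂(0.2889) = 0.51752
  -P(2)·log₂(P(2)) = -(0.2972)·log₂(0.2972) = 0.52025
  -P(3)·log₂(P(3)) = -(0.0563)·log₂(0.0563) = 0.23369
  -P(4)·log₂(P(4)) = -(0.3576)·log₂(0.3576) = 0.53053
H(P) = 0.51752 + 0.52025 + 0.23369 + 0.53053 = 1.80199 bits

log₂(4) = 2.00000 bits

D_KL(P||U) = 2.00000 - 1.80199 = 0.19801 ≈ 0.1980 bits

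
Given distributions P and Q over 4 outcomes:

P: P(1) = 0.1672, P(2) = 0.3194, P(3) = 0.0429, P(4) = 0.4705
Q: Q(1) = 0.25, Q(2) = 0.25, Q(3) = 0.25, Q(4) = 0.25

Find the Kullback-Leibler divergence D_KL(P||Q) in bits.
0.3360 bits

D_KL(P||Q) = Σ P(x) log₂(P(x)/Q(x))

Computing term by term:
  P(1)·log₂(P(1)/Q(1)) = 0.1672·log₂(0.1672/0.25) = -0.09704
  P(2)·log₂(P(2)/Q(2)) = 0.3194·log₂(0.3194/0.25) = 0.11289
  P(3)·log₂(P(3)/Q(3)) = 0.0429·log₂(0.0429/0.25) = -0.10909
  P(4)·log₂(P(4)/Q(4)) = 0.4705·log₂(0.4705/0.25) = 0.42922

D_KL(P||Q) = -0.09704 + 0.11289 - 0.10909 + 0.42922 = 0.33598 ≈ 0.3360 bits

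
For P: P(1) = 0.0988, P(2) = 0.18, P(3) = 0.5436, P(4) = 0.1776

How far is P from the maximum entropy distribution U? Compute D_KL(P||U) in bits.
0.3039 bits

U(i) = 1/4 for all i

D_KL(P||U) = Σ P(x) log₂(P(x) / (1/4))
           = Σ P(x) log₂(P(x)) + log₂(4)
           = log₂(4) - H(P)

H(P) = -Σ P(x) log₂(P(x)):
  -P(1)·log₂(P(1)) = -(0.0988)·log₂(0.0988) = 0.32993
  -P(2)·log₂(P(2)) = -(0.18)·log₂(0.18) = 0.44531
  -P(3)·log₂(P(3)) = -(0.5436)·log₂(0.5436) = 0.47803
  -P(4)·log₂(P(4)) = -(0.1776)·log₂(0.1776) = 0.44281
H(P) = 0.32993 + 0.44531 + 0.47803 + 0.44281 = 1.69608 bits

log₂(4) = 2.00000 bits

D_KL(P||U) = 2.00000 - 1.69608 = 0.30392 ≈ 0.3039 bits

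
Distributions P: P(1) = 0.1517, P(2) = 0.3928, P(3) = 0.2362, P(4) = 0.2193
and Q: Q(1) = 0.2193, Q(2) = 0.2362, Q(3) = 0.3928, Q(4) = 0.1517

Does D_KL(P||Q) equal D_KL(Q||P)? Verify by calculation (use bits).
D_KL(P||Q) = 0.1509 bits, D_KL(Q||P) = 0.1509 bits. Yes — for this pair D_KL(P||Q) = D_KL(Q||P).

D_KL(P||Q) = Σ P(x) log₂(P(x)/Q(x))

Computing term by term:
  P(1)·log₂(P(1)/Q(1)) = 0.1517·log₂(0.1517/0.2193) = -0.08066
  P(2)·log₂(P(2)/Q(2)) = 0.3928·log₂(0.3928/0.2362) = 0.28823
  P(3)·log₂(P(3)/Q(3)) = 0.2362·log₂(0.2362/0.3928) = -0.17332
  P(4)·log₂(P(4)/Q(4)) = 0.2193·log₂(0.2193/0.1517) = 0.11660

D_KL(P||Q) = -0.08066 + 0.28823 - 0.17332 + 0.11660 = 0.15085 ≈ 0.1509 bits

D_KL(Q||P) = Σ Q(x) log₂(Q(x)/P(x))

Computing term by term:
  Q(1)·log₂(Q(1)/P(1)) = 0.2193·log₂(0.2193/0.1517) = 0.11660
  Q(2)·log₂(Q(2)/P(2)) = 0.2362·log₂(0.2362/0.3928) = -0.17332
  Q(3)·log₂(Q(3)/P(3)) = 0.3928·log₂(0.3928/0.2362) = 0.28823
  Q(4)·log₂(Q(4)/P(4)) = 0.1517·log₂(0.1517/0.2193) = -0.08066

D_KL(Q||P) = 0.11660 - 0.17332 + 0.28823 - 0.08066 = 0.15085 ≈ 0.1509 bits

These ARE equal here. Q is P with outcomes relabeled (Q(1) = P(4), Q(2) = P(3), Q(3) = P(2), Q(4) = P(1)) by a relabeling that is its own inverse, so the two sums contain exactly the same terms in a different order. This is a special case — KL divergence is not symmetric in general: D_KL(P||Q) ≠ D_KL(Q||P) for most P, Q.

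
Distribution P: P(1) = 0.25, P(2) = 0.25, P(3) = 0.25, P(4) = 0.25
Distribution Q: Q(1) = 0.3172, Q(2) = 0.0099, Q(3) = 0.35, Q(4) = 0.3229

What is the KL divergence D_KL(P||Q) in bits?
0.8651 bits

D_KL(P||Q) = Σ P(x) log₂(P(x)/Q(x))

Computing term by term:
  P(1)·log₂(P(1)/Q(1)) = 0.25·log₂(0.25/0.3172) = -0.08587
  P(2)·log₂(P(2)/Q(2)) = 0.25·log₂(0.25/0.0099) = 1.16459
  P(3)·log₂(P(3)/Q(3)) = 0.25·log₂(0.25/0.35) = -0.12136
  P(4)·log₂(P(4)/Q(4)) = 0.25·log₂(0.25/0.3229) = -0.09229

D_KL(P||Q) = -0.08587 + 1.16459 - 0.12136 - 0.09229 = 0.86507 ≈ 0.8651 bits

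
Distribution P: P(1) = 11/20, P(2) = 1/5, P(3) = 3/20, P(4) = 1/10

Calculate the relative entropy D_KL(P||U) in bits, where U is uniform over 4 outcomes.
0.3185 bits

U(i) = 1/4 for all i

D_KL(P||U) = Σ P(x) log₂(P(x) / (1/4))
           = Σ P(x) log₂(P(x)) + log₂(4)
           = log₂(4) - H(P)

H(P) = -Σ P(x) log₂(P(x)):
  -P(1)·log₂(P(1)) = -(11/20)·log₂(11/20) = 0.47437
  -P(2)·log₂(P(2)) = -(1/5)·log₂(1/5) = 0.46439
  -P(3)·log₂(P(3)) = -(3/20)·log₂(3/20) = 0.41054
  -P(4)·log₂(P(4)) = -(1/10)·log₂(1/10) = 0.33219
H(P) = 0.47437 + 0.46439 + 0.41054 + 0.33219 = 1.68149 bits

log₂(4) = 2.00000 bits

D_KL(P||U) = 2.00000 - 1.68149 = 0.31851 ≈ 0.3185 bits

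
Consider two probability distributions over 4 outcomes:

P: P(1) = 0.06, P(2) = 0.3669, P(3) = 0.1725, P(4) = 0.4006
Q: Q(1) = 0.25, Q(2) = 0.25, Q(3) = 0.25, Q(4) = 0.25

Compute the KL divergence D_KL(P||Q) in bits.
0.2597 bits

D_KL(P||Q) = Σ P(x) log₂(P(x)/Q(x))

Computing term by term:
  P(1)·log₂(P(1)/Q(1)) = 0.06·log₂(0.06/0.25) = -0.12353
  P(2)·log₂(P(2)/Q(2)) = 0.3669·log₂(0.3669/0.25) = 0.20306
  P(3)·log₂(P(3)/Q(3)) = 0.1725·log₂(0.1725/0.25) = -0.09234
  P(4)·log₂(P(4)/Q(4)) = 0.4006·log₂(0.4006/0.25) = 0.27250

D_KL(P||Q) = -0.12353 + 0.20306 - 0.09234 + 0.27250 = 0.25969 ≈ 0.2597 bits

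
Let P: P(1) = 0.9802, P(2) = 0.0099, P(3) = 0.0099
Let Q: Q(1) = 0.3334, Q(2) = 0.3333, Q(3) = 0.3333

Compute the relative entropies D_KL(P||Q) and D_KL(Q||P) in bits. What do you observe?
D_KL(P||Q) = 1.4246 bits, D_KL(Q||P) = 2.8631 bits. The two directions give different values (D_KL(Q||P) exceeds D_KL(P||Q) by 1.4385 bits): KL divergence is asymmetric.

D_KL(P||Q) = Σ P(x) log₂(P(x)/Q(x))

Computing term by term:
  P(1)·log₂(P(1)/Q(1)) = 0.9802·log₂(0.9802/0.3334) = 1.52502
  P(2)·log₂(P(2)/Q(2)) = 0.0099·log₂(0.0099/0.3333) = -0.05023
  P(3)·log₂(P(3)/Q(3)) = 0.0099·log₂(0.0099/0.3333) = -0.05023

D_KL(P||Q) = 1.52502 - 0.05023 - 0.05023 = 1.42456 ≈ 1.4246 bits

D_KL(Q||P) = Σ Q(x) log₂(Q(x)/P(x))

Computing term by term:
  Q(1)·log₂(Q(1)/P(1)) = 0.3334·log₂(0.3334/0.9802) = -0.51871
  Q(2)·log₂(Q(2)/P(2)) = 0.3333·log₂(0.3333/0.0099) = 1.69091
  Q(3)·log₂(Q(3)/P(3)) = 0.3333·log₂(0.3333/0.0099) = 1.69091

D_KL(Q||P) = -0.51871 + 1.69091 + 1.69091 = 2.86311 ≈ 2.8631 bits

These are NOT equal (difference: 1.4385 bits). KL divergence is asymmetric: D_KL(P||Q) ≠ D_KL(Q||P) in general.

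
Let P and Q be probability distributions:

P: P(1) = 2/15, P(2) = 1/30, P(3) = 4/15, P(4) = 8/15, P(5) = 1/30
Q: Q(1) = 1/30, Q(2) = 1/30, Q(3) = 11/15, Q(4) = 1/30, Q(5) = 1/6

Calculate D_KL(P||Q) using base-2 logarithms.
1.9334 bits

D_KL(P||Q) = Σ P(x) log₂(P(x)/Q(x))

Computing term by term:
  P(1)·log₂(P(1)/Q(1)) = (2/15)·log₂((2/15)/(1/30)) = 0.26667
  P(2)·log₂(P(2)/Q(2)) = (1/30)·log₂((1/30)/(1/30)) = 0.00000
  P(3)·log₂(P(3)/Q(3)) = (4/15)·log₂((4/15)/(11/15)) = -0.38918
  P(4)·log₂(P(4)/Q(4)) = (8/15)·log₂((8/15)/(1/30)) = 2.13333
  P(5)·log₂(P(5)/Q(5)) = (1/30)·log₂((1/30)/(1/6)) = -0.07740

D_KL(P||Q) = 0.26667 + 0.00000 - 0.38918 + 2.13333 - 0.07740 = 1.93342 ≈ 1.9334 bits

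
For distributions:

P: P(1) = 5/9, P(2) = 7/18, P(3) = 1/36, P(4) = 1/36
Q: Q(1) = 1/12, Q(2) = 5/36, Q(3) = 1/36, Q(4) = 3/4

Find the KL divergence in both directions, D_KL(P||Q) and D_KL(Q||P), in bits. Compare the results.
D_KL(P||Q) = 1.9661 bits, D_KL(Q||P) = 3.1318 bits. D_KL(Q||P) is larger than D_KL(P||Q) by 1.1657 bits; the two directions differ.

D_KL(P||Q) = Σ P(x) log₂(P(x)/Q(x))

Computing term by term:
  P(1)·log₂(P(1)/Q(1)) = (5/9)·log₂((5/9)/(1/12)) = 1.52054
  P(2)·log₂(P(2)/Q(2)) = (7/18)·log₂((7/18)/(5/36)) = 0.57767
  P(3)·log₂(P(3)/Q(3)) = (1/36)·log₂((1/36)/(1/36)) = 0.00000
  P(4)·log₂(P(4)/Q(4)) = (1/36)·log₂((1/36)/(3/4)) = -0.13208

D_KL(P||Q) = 1.52054 + 0.57767 + 0.00000 - 0.13208 = 1.96613 ≈ 1.9661 bits

D_KL(Q||P) = Σ Q(x) log₂(Q(x)/P(x))

Computing term by term:
  Q(1)·log₂(Q(1)/P(1)) = (1/12)·log₂((1/12)/(5/9)) = -0.22808
  Q(2)·log₂(Q(2)/P(2)) = (5/36)·log₂((5/36)/(7/18)) = -0.20631
  Q(3)·log₂(Q(3)/P(3)) = (1/36)·log₂((1/36)/(1/36)) = 0.00000
  Q(4)·log₂(Q(4)/P(4)) = (3/4)·log₂((3/4)/(1/36)) = 3.56617

D_KL(Q||P) = -0.22808 - 0.20631 + 0.00000 + 3.56617 = 3.13178 ≈ 3.1318 bits

These are NOT equal (difference: 1.1657 bits). KL divergence is asymmetric: D_KL(P||Q) ≠ D_KL(Q||P) in general.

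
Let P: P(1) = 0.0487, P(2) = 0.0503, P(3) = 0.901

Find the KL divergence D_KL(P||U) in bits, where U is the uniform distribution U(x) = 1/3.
1.0202 bits

U(i) = 1/3 for all i

D_KL(P||U) = Σ P(x) log₂(P(x) / (1/3))
           = Σ P(x) log₂(P(x)) + log₂(3)
           = log₂(3) - H(P)

H(P) = -Σ P(x) log₂(P(x)):
  -P(1)·log₂(P(1)) = -(0.0487)·log₂(0.0487) = 0.21233
  -P(2)·log₂(P(2)) = -(0.0503)·log₂(0.0503) = 0.21696
  -P(3)·log₂(P(3)) = -(0.901)·log₂(0.901) = 0.13551
H(P) = 0.21233 + 0.21696 + 0.13551 = 0.56480 bits

log₂(3) = 1.58496 bits

D_KL(P||U) = 1.58496 - 0.56480 = 1.02016 ≈ 1.0202 bits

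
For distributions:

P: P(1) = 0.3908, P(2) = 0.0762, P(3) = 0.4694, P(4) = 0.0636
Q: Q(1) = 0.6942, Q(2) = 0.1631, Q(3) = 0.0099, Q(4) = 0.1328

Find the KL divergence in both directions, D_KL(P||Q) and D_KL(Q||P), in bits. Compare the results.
D_KL(P||Q) = 2.1381 bits, D_KL(Q||P) = 0.8404 bits. D_KL(P||Q) is larger than D_KL(Q||P) by 1.2977 bits; the two directions differ.

D_KL(P||Q) = Σ P(x) log₂(P(x)/Q(x))

Computing term by term:
  P(1)·log₂(P(1)/Q(1)) = 0.3908·log₂(0.3908/0.6942) = -0.32394
  P(2)·log₂(P(2)/Q(2)) = 0.0762·log₂(0.0762/0.1631) = -0.08366
  P(3)·log₂(P(3)/Q(3)) = 0.4694·log₂(0.4694/0.0099) = 2.61327
  P(4)·log₂(P(4)/Q(4)) = 0.0636·log₂(0.0636/0.1328) = -0.06755

D_KL(P||Q) = -0.32394 - 0.08366 + 2.61327 - 0.06755 = 2.13812 ≈ 2.1381 bits

D_KL(Q||P) = Σ Q(x) log₂(Q(x)/P(x))

Computing term by term:
  Q(1)·log₂(Q(1)/P(1)) = 0.6942·log₂(0.6942/0.3908) = 0.57544
  Q(2)·log₂(Q(2)/P(2)) = 0.1631·log₂(0.1631/0.0762) = 0.17907
  Q(3)·log₂(Q(3)/P(3)) = 0.0099·log₂(0.0099/0.4694) = -0.05512
  Q(4)·log₂(Q(4)/P(4)) = 0.1328·log₂(0.1328/0.0636) = 0.14105

D_KL(Q||P) = 0.57544 + 0.17907 - 0.05512 + 0.14105 = 0.84044 ≈ 0.8404 bits

These are NOT equal (difference: 1.2977 bits). KL divergence is asymmetric: D_KL(P||Q) ≠ D_KL(Q||P) in general.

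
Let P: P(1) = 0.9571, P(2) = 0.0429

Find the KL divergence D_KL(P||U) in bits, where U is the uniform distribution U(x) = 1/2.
0.7446 bits

U(i) = 1/2 for all i

D_KL(P||U) = Σ P(x) log₂(P(x) / (1/2))
           = Σ P(x) log₂(P(x)) + log₂(2)
           = log₂(2) - H(P)

H(P) = -Σ P(x) log₂(P(x)):
  -P(1)·log₂(P(1)) = -(0.9571)·log₂(0.9571) = 0.06054
  -P(2)·log₂(P(2)) = -(0.0429)·log₂(0.0429) = 0.19489
H(P) = 0.06054 + 0.19489 = 0.25543 bits

log₂(2) = 1.00000 bits

D_KL(P||U) = 1.00000 - 0.25543 = 0.74457 ≈ 0.7446 bits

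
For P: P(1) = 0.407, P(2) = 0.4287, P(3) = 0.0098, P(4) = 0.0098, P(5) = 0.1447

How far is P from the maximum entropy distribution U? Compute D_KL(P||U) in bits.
0.7359 bits

U(i) = 1/5 for all i

D_KL(P||U) = Σ P(x) log₂(P(x) / (1/5))
           = Σ P(x) log₂(P(x)) + log₂(5)
           = log₂(5) - H(P)

H(P) = -Σ P(x) log₂(P(x)):
  -P(1)·log₂(P(1)) = -(0.407)·log₂(0.407) = 0.52784
  -P(2)·log₂(P(2)) = -(0.4287)·log₂(0.4287) = 0.52385
  -P(3)·log₂(P(3)) = -(0.0098)·log₂(0.0098) = 0.06540
  -P(4)·log₂(P(4)) = -(0.0098)·log₂(0.0098) = 0.06540
  -P(5)·log₂(P(5)) = -(0.1447)·log₂(0.1447) = 0.40355
H(P) = 0.52784 + 0.52385 + 0.06540 + 0.06540 + 0.40355 = 1.58604 bits

log₂(5) = 2.32193 bits

D_KL(P||U) = 2.32193 - 1.58604 = 0.73589 ≈ 0.7359 bits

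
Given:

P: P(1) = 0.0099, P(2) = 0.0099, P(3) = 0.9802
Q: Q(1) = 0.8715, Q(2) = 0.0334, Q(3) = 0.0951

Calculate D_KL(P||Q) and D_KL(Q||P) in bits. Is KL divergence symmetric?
D_KL(P||Q) = 3.2176 bits, D_KL(Q||P) = 5.3684 bits. No, KL divergence is not symmetric.

D_KL(P||Q) = Σ P(x) log₂(P(x)/Q(x))

Computing term by term:
  P(1)·log₂(P(1)/Q(1)) = 0.0099·log₂(0.0099/0.8715) = -0.06395
  P(2)·log₂(P(2)/Q(2)) = 0.0099·log₂(0.0099/0.0334) = -0.01737
  P(3)·log₂(P(3)/Q(3)) = 0.9802·log₂(0.9802/0.0951) = 3.29892

D_KL(P||Q) = -0.06395 - 0.01737 + 3.29892 = 3.21760 ≈ 3.2176 bits

D_KL(Q||P) = Σ Q(x) log₂(Q(x)/P(x))

Computing term by term:
  Q(1)·log₂(Q(1)/P(1)) = 0.8715·log₂(0.8715/0.0099) = 5.62983
  Q(2)·log₂(Q(2)/P(2)) = 0.0334·log₂(0.0334/0.0099) = 0.05860
  Q(3)·log₂(Q(3)/P(3)) = 0.0951·log₂(0.0951/0.9802) = -0.32006

D_KL(Q||P) = 5.62983 + 0.05860 - 0.32006 = 5.36837 ≈ 5.3684 bits

These are NOT equal (difference: 2.1508 bits). KL divergence is asymmetric: D_KL(P||Q) ≠ D_KL(Q||P) in general.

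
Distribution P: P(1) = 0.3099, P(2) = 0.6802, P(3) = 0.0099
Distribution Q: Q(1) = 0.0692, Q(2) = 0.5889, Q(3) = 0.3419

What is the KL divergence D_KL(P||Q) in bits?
0.7612 bits

D_KL(P||Q) = Σ P(x) log₂(P(x)/Q(x))

Computing term by term:
  P(1)·log₂(P(1)/Q(1)) = 0.3099·log₂(0.3099/0.0692) = 0.67030
  P(2)·log₂(P(2)/Q(2)) = 0.6802·log₂(0.6802/0.5889) = 0.14144
  P(3)·log₂(P(3)/Q(3)) = 0.0099·log₂(0.0099/0.3419) = -0.05059

D_KL(P||Q) = 0.67030 + 0.14144 - 0.05059 = 0.76115 ≈ 0.7612 bits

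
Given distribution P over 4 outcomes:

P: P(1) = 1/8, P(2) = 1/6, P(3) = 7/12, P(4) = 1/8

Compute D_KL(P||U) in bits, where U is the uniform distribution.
0.3656 bits

U(i) = 1/4 for all i

D_KL(P||U) = Σ P(x) log₂(P(x) / (1/4))
           = Σ P(x) log₂(P(x)) + log₂(4)
           = log₂(4) - H(P)

H(P) = -Σ P(x) log₂(P(x)):
  -P(1)·log₂(P(1)) = -(1/8)·log₂(1/8) = 0.37500
  -P(2)·log₂(P(2)) = -(1/6)·log₂(1/6) = 0.43083
  -P(3)·log₂(P(3)) = -(7/12)·log₂(7/12) = 0.45360
  -P(4)·log₂(P(4)) = -(1/8)·log₂(1/8) = 0.37500
H(P) = 0.37500 + 0.43083 + 0.45360 + 0.37500 = 1.63443 bits

log₂(4) = 2.00000 bits

D_KL(P||U) = 2.00000 - 1.63443 = 0.36557 ≈ 0.3656 bits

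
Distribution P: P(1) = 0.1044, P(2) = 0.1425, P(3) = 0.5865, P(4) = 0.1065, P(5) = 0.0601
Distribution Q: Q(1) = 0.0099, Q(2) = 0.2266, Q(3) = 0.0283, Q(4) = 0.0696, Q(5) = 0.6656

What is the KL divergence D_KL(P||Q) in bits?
2.6812 bits

D_KL(P||Q) = Σ P(x) log₂(P(x)/Q(x))

Computing term by term:
  P(1)·log₂(P(1)/Q(1)) = 0.1044·log₂(0.1044/0.0099) = 0.35481
  P(2)·log₂(P(2)/Q(2)) = 0.1425·log₂(0.1425/0.2266) = -0.09536
  P(3)·log₂(P(3)/Q(3)) = 0.5865·log₂(0.5865/0.0283) = 2.56492
  P(4)·log₂(P(4)/Q(4)) = 0.1065·log₂(0.1065/0.0696) = 0.06536
  P(5)·log₂(P(5)/Q(5)) = 0.0601·log₂(0.0601/0.6656) = -0.20850

D_KL(P||Q) = 0.35481 - 0.09536 + 2.56492 + 0.06536 - 0.20850 = 2.68123 ≈ 2.6812 bits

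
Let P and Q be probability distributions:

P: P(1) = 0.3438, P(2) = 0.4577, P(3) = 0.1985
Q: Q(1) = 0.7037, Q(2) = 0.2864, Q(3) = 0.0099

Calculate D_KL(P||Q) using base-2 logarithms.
0.8129 bits

D_KL(P||Q) = Σ P(x) log₂(P(x)/Q(x))

Computing term by term:
  P(1)·log₂(P(1)/Q(1)) = 0.3438·log₂(0.3438/0.7037) = -0.35528
  P(2)·log₂(P(2)/Q(2)) = 0.4577·log₂(0.4577/0.2864) = 0.30957
  P(3)·log₂(P(3)/Q(3)) = 0.1985·log₂(0.1985/0.0099) = 0.85862

D_KL(P||Q) = -0.35528 + 0.30957 + 0.85862 = 0.81291 ≈ 0.8129 bits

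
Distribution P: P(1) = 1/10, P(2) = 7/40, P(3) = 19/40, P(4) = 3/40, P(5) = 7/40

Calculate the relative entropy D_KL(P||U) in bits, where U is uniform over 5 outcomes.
0.3192 bits

U(i) = 1/5 for all i

D_KL(P||U) = Σ P(x) log₂(P(x) / (1/5))
           = Σ P(x) log₂(P(x)) + log₂(5)
           = log₂(5) - H(P)

H(P) = -Σ P(x) log₂(P(x)):
  -P(1)·log₂(P(1)) = -(1/10)·log₂(1/10) = 0.33219
  -P(2)·log₂(P(2)) = -(7/40)·log₂(7/40) = 0.44005
  -P(3)·log₂(P(3)) = -(19/40)·log₂(19/40) = 0.51015
  -P(4)·log₂(P(4)) = -(3/40)·log₂(3/40) = 0.28027
  -P(5)·log₂(P(5)) = -(7/40)·log₂(7/40) = 0.44005
H(P) = 0.33219 + 0.44005 + 0.51015 + 0.28027 + 0.44005 = 2.00271 bits

log₂(5) = 2.32193 bits

D_KL(P||U) = 2.32193 - 2.00271 = 0.31922 ≈ 0.3192 bits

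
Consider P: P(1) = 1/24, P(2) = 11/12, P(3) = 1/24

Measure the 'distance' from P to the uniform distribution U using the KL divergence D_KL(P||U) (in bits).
1.0878 bits

U(i) = 1/3 for all i

D_KL(P||U) = Σ P(x) log₂(P(x) / (1/3))
           = Σ P(x) log₂(P(x)) + log₂(3)
           = log₂(3) - H(P)

H(P) = -Σ P(x) log₂(P(x)):
  -P(1)·log₂(P(1)) = -(1/24)·log₂(1/24) = 0.19104
  -P(2)·log₂(P(2)) = -(11/12)·log₂(11/12) = 0.11507
  -P(3)·log₂(P(3)) = -(1/24)·log₂(1/24) = 0.19104
H(P) = 0.19104 + 0.11507 + 0.19104 = 0.49715 bits

log₂(3) = 1.58496 bits

D_KL(P||U) = 1.58496 - 0.49715 = 1.08781 ≈ 1.0878 bits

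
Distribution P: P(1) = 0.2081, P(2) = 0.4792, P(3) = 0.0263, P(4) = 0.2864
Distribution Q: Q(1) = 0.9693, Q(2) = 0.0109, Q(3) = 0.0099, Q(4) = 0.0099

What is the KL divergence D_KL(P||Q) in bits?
3.5811 bits

D_KL(P||Q) = Σ P(x) log₂(P(x)/Q(x))

Computing term by term:
  P(1)·log₂(P(1)/Q(1)) = 0.2081·log₂(0.2081/0.9693) = -0.46191
  P(2)·log₂(P(2)/Q(2)) = 0.4792·log₂(0.4792/0.0109) = 2.61558
  P(3)·log₂(P(3)/Q(3)) = 0.0263·log₂(0.0263/0.0099) = 0.03707
  P(4)·log₂(P(4)/Q(4)) = 0.2864·log₂(0.2864/0.0099) = 1.39032

D_KL(P||Q) = -0.46191 + 2.61558 + 0.03707 + 1.39032 = 3.58106 ≈ 3.5811 bits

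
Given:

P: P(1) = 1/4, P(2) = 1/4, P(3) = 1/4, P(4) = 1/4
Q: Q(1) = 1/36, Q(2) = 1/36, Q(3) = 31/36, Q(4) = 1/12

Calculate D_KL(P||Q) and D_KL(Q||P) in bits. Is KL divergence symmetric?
D_KL(P||Q) = 1.5351 bits, D_KL(Q||P) = 1.2283 bits. No, KL divergence is not symmetric.

D_KL(P||Q) = Σ P(x) log₂(P(x)/Q(x))

Computing term by term:
  P(1)·log₂(P(1)/Q(1)) = (1/4)·log₂((1/4)/(1/36)) = 0.79248
  P(2)·log₂(P(2)/Q(2)) = (1/4)·log₂((1/4)/(1/36)) = 0.79248
  P(3)·log₂(P(3)/Q(3)) = (1/4)·log₂((1/4)/(31/36)) = -0.44607
  P(4)·log₂(P(4)/Q(4)) = (1/4)·log₂((1/4)/(1/12)) = 0.39624

D_KL(P||Q) = 0.79248 + 0.79248 - 0.44607 + 0.39624 = 1.53513 ≈ 1.5351 bits

D_KL(Q||P) = Σ Q(x) log₂(Q(x)/P(x))

Computing term by term:
  Q(1)·log₂(Q(1)/P(1)) = (1/36)·log₂((1/36)/(1/4)) = -0.08805
  Q(2)·log₂(Q(2)/P(2)) = (1/36)·log₂((1/36)/(1/4)) = -0.08805
  Q(3)·log₂(Q(3)/P(3)) = (31/36)·log₂((31/36)/(1/4)) = 1.53646
  Q(4)·log₂(Q(4)/P(4)) = (1/12)·log₂((1/12)/(1/4)) = -0.13208

D_KL(Q||P) = -0.08805 - 0.08805 + 1.53646 - 0.13208 = 1.22828 ≈ 1.2283 bits

These are NOT equal (difference: 0.3068 bits). KL divergence is asymmetric: D_KL(P||Q) ≠ D_KL(Q||P) in general.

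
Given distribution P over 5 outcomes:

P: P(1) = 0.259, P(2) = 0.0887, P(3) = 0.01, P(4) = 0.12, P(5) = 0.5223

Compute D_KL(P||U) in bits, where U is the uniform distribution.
0.5842 bits

U(i) = 1/5 for all i

D_KL(P||U) = Σ P(x) log₂(P(x) / (1/5))
           = Σ P(x) log₂(P(x)) + log₂(5)
           = log₂(5) - H(P)

H(P) = -Σ P(x) log₂(P(x)):
  -P(1)·log₂(P(1)) = -(0.259)·log₂(0.259) = 0.50478
  -P(2)·log₂(P(2)) = -(0.0887)·log₂(0.0887) = 0.31000
  -P(3)·log₂(P(3)) = -(0.01)·log₂(0.01) = 0.06644
  -P(4)·log₂(P(4)) = -(0.12)·log₂(0.12) = 0.36707
  -P(5)·log₂(P(5)) = -(0.5223)·log₂(0.5223) = 0.48942
H(P) = 0.50478 + 0.31000 + 0.06644 + 0.36707 + 0.48942 = 1.73771 bits

log₂(5) = 2.32193 bits

D_KL(P||U) = 2.32193 - 1.73771 = 0.58422 ≈ 0.5842 bits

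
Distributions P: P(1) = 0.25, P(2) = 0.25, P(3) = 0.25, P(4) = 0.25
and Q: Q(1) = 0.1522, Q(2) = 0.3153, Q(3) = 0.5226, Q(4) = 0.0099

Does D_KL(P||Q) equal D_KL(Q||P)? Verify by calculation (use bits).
D_KL(P||Q) = 0.9939 bits, D_KL(Q||P) = 0.5064 bits. No — D_KL(P||Q) ≠ D_KL(Q||P) for this pair.

D_KL(P||Q) = Σ P(x) log₂(P(x)/Q(x))

Computing term by term:
  P(1)·log₂(P(1)/Q(1)) = 0.25·log₂(0.25/0.1522) = 0.17899
  P(2)·log₂(P(2)/Q(2)) = 0.25·log₂(0.25/0.3153) = -0.08370
  P(3)·log₂(P(3)/Q(3)) = 0.25·log₂(0.25/0.5226) = -0.26594
  P(4)·log₂(P(4)/Q(4)) = 0.25·log₂(0.25/0.0099) = 1.16459

D_KL(P||Q) = 0.17899 - 0.08370 - 0.26594 + 1.16459 = 0.99394 ≈ 0.9939 bits

D_KL(Q||P) = Σ Q(x) log₂(Q(x)/P(x))

Computing term by term:
  Q(1)·log₂(Q(1)/P(1)) = 0.1522·log₂(0.1522/0.25) = -0.10897
  Q(2)·log₂(Q(2)/P(2)) = 0.3153·log₂(0.3153/0.25) = 0.10556
  Q(3)·log₂(Q(3)/P(3)) = 0.5226·log₂(0.5226/0.25) = 0.55593
  Q(4)·log₂(Q(4)/P(4)) = 0.0099·log₂(0.0099/0.25) = -0.04612

D_KL(Q||P) = -0.10897 + 0.10556 + 0.55593 - 0.04612 = 0.50640 ≈ 0.5064 bits

These are NOT equal (difference: 0.4875 bits). KL divergence is asymmetric: D_KL(P||Q) ≠ D_KL(Q||P) in general.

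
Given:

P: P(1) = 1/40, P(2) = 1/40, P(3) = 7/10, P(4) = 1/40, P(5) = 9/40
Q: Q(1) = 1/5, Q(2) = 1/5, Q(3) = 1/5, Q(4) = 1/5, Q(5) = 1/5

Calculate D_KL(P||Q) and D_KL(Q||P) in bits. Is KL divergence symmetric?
D_KL(P||Q) = 1.0784 bits, D_KL(Q||P) = 1.4045 bits. No, KL divergence is not symmetric.

D_KL(P||Q) = Σ P(x) log₂(P(x)/Q(x))

Computing term by term:
  P(1)·log₂(P(1)/Q(1)) = (1/40)·log₂((1/40)/(1/5)) = -0.07500
  P(2)·log₂(P(2)/Q(2)) = (1/40)·log₂((1/40)/(1/5)) = -0.07500
  P(3)·log₂(P(3)/Q(3)) = (7/10)·log₂((7/10)/(1/5)) = 1.26515
  P(4)·log₂(P(4)/Q(4)) = (1/40)·log₂((1/40)/(1/5)) = -0.07500
  P(5)·log₂(P(5)/Q(5)) = (9/40)·log₂((9/40)/(1/5)) = 0.03823

D_KL(P||Q) = -0.07500 - 0.07500 + 1.26515 - 0.07500 + 0.03823 = 1.07838 ≈ 1.0784 bits

D_KL(Q||P) = Σ Q(x) log₂(Q(x)/P(x))

Computing term by term:
  Q(1)·log₂(Q(1)/P(1)) = (1/5)·log₂((1/5)/(1/40)) = 0.60000
  Q(2)·log₂(Q(2)/P(2)) = (1/5)·log₂((1/5)/(1/40)) = 0.60000
  Q(3)·log₂(Q(3)/P(3)) = (1/5)·log₂((1/5)/(7/10)) = -0.36147
  Q(4)·log₂(Q(4)/P(4)) = (1/5)·log₂((1/5)/(1/40)) = 0.60000
  Q(5)·log₂(Q(5)/P(5)) = (1/5)·log₂((1/5)/(9/40)) = -0.03399

D_KL(Q||P) = 0.60000 + 0.60000 - 0.36147 + 0.60000 - 0.03399 = 1.40454 ≈ 1.4045 bits

These are NOT equal (difference: 0.3261 bits). KL divergence is asymmetric: D_KL(P||Q) ≠ D_KL(Q||P) in general.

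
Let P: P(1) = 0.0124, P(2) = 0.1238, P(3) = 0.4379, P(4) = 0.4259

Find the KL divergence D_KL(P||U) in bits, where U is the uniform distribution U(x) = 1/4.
0.5022 bits

U(i) = 1/4 for all i

D_KL(P||U) = Σ P(x) log₂(P(x) / (1/4))
           = Σ P(x) log₂(P(x)) + log₂(4)
           = log₂(4) - H(P)

H(P) = -Σ P(x) log₂(P(x)):
  -P(1)·log₂(P(1)) = -(0.0124)·log₂(0.0124) = 0.07854
  -P(2)·log₂(P(2)) = -(0.1238)·log₂(0.1238) = 0.37312
  -P(3)·log₂(P(3)) = -(0.4379)·log₂(0.4379) = 0.52168
  -P(4)·log₂(P(4)) = -(0.4259)·log₂(0.4259) = 0.52446
H(P) = 0.07854 + 0.37312 + 0.52168 + 0.52446 = 1.49780 bits

log₂(4) = 2.00000 bits

D_KL(P||U) = 2.00000 - 1.49780 = 0.50220 ≈ 0.5022 bits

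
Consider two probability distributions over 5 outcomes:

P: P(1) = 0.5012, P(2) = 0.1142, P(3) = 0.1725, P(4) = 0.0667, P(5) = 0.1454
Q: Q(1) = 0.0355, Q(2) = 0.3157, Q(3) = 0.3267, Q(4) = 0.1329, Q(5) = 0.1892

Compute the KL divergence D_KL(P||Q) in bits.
1.4663 bits

D_KL(P||Q) = Σ P(x) log₂(P(x)/Q(x))

Computing term by term:
  P(1)·log₂(P(1)/Q(1)) = 0.5012·log₂(0.5012/0.0355) = 1.91433
  P(2)·log₂(P(2)/Q(2)) = 0.1142·log₂(0.1142/0.3157) = -0.16753
  P(3)·log₂(P(3)/Q(3)) = 0.1725·log₂(0.1725/0.3267) = -0.15894
  P(4)·log₂(P(4)/Q(4)) = 0.0667·log₂(0.0667/0.1329) = -0.06634
  P(5)·log₂(P(5)/Q(5)) = 0.1454·log₂(0.1454/0.1892) = -0.05524

D_KL(P||Q) = 1.91433 - 0.16753 - 0.15894 - 0.06634 - 0.05524 = 1.46628 ≈ 1.4663 bits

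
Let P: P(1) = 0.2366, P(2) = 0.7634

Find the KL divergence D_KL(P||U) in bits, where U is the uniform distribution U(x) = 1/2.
0.2107 bits

U(i) = 1/2 for all i

D_KL(P||U) = Σ P(x) log₂(P(x) / (1/2))
           = Σ P(x) log₂(P(x)) + log₂(2)
           = log₂(2) - H(P)

H(P) = -Σ P(x) log₂(P(x)):
  -P(1)·log₂(P(1)) = -(0.2366)·log₂(0.2366) = 0.49200
  -P(2)·log₂(P(2)) = -(0.7634)·log₂(0.7634) = 0.29734
H(P) = 0.49200 + 0.29734 = 0.78934 bits

log₂(2) = 1.00000 bits

D_KL(P||U) = 1.00000 - 0.78934 = 0.21066 ≈ 0.2107 bits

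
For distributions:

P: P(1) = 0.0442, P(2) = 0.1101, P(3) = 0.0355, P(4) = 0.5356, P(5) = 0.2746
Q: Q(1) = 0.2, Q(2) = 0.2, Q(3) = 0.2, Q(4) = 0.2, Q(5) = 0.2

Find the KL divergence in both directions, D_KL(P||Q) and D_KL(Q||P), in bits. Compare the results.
D_KL(P||Q) = 0.6071 bits, D_KL(Q||P) = 0.7309 bits. D_KL(Q||P) is larger than D_KL(P||Q) by 0.1238 bits; the two directions differ.

D_KL(P||Q) = Σ P(x) log₂(P(x)/Q(x))

Computing term by term:
  P(1)·log₂(P(1)/Q(1)) = 0.0442·log₂(0.0442/0.2) = -0.09626
  P(2)·log₂(P(2)/Q(2)) = 0.1101·log₂(0.1101/0.2) = -0.09482
  P(3)·log₂(P(3)/Q(3)) = 0.0355·log₂(0.0355/0.2) = -0.08854
  P(4)·log₂(P(4)/Q(4)) = 0.5356·log₂(0.5356/0.2) = 0.76117
  P(5)·log₂(P(5)/Q(5)) = 0.2746·log₂(0.2746/0.2) = 0.12558

D_KL(P||Q) = -0.09626 - 0.09482 - 0.08854 + 0.76117 + 0.12558 = 0.60713 ≈ 0.6071 bits

D_KL(Q||P) = Σ Q(x) log₂(Q(x)/P(x))

Computing term by term:
  Q(1)·log₂(Q(1)/P(1)) = 0.2·log₂(0.2/0.0442) = 0.43558
  Q(2)·log₂(Q(2)/P(2)) = 0.2·log₂(0.2/0.1101) = 0.17224
  Q(3)·log₂(Q(3)/P(3)) = 0.2·log₂(0.2/0.0355) = 0.49882
  Q(4)·log₂(Q(4)/P(4)) = 0.2·log₂(0.2/0.5356) = -0.28423
  Q(5)·log₂(Q(5)/P(5)) = 0.2·log₂(0.2/0.2746) = -0.09147

D_KL(Q||P) = 0.43558 + 0.17224 + 0.49882 - 0.28423 - 0.09147 = 0.73094 ≈ 0.7309 bits

These are NOT equal (difference: 0.1238 bits). KL divergence is asymmetric: D_KL(P||Q) ≠ D_KL(Q||P) in general.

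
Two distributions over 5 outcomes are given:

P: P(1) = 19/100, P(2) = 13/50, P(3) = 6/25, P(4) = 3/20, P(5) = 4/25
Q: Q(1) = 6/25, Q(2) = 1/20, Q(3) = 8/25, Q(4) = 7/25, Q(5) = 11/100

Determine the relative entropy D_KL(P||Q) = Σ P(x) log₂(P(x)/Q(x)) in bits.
0.4062 bits

D_KL(P||Q) = Σ P(x) log₂(P(x)/Q(x))

Computing term by term:
  P(1)·log₂(P(1)/Q(1)) = (19/100)·log₂((19/100)/(6/25)) = -0.06404
  P(2)·log₂(P(2)/Q(2)) = (13/50)·log₂((13/50)/(1/20)) = 0.61841
  P(3)·log₂(P(3)/Q(3)) = (6/25)·log₂((6/25)/(8/25)) = -0.09961
  P(4)·log₂(P(4)/Q(4)) = (3/20)·log₂((3/20)/(7/25)) = -0.13507
  P(5)·log₂(P(5)/Q(5)) = (4/25)·log₂((4/25)/(11/100)) = 0.08649

D_KL(P||Q) = -0.06404 + 0.61841 - 0.09961 - 0.13507 + 0.08649 = 0.40618 ≈ 0.4062 bits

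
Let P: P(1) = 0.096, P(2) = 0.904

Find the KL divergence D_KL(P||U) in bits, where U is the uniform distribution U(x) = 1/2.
0.5438 bits

U(i) = 1/2 for all i

D_KL(P||U) = Σ P(x) log₂(P(x) / (1/2))
           = Σ P(x) log₂(P(x)) + log₂(2)
           = log₂(2) - H(P)

H(P) = -Σ P(x) log₂(P(x)):
  -P(1)·log₂(P(1)) = -(0.096)·log₂(0.096) = 0.32456
  -P(2)·log₂(P(2)) = -(0.904)·log₂(0.904) = 0.13163
H(P) = 0.32456 + 0.13163 = 0.45619 bits

log₂(2) = 1.00000 bits

D_KL(P||U) = 1.00000 - 0.45619 = 0.54381 ≈ 0.5438 bits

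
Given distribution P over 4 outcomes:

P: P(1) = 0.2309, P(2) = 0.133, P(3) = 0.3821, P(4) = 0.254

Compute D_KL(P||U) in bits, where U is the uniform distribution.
0.0921 bits

U(i) = 1/4 for all i

D_KL(P||U) = Σ P(x) log₂(P(x) / (1/4))
           = Σ P(x) log₂(P(x)) + log₂(4)
           = log₂(4) - H(P)

H(P) = -Σ P(x) log₂(P(x)):
  -P(1)·log₂(P(1)) = -(0.2309)·log₂(0.2309) = 0.48827
  -P(2)·log₂(P(2)) = -(0.133)·log₂(0.133) = 0.38710
  -P(3)·log₂(P(3)) = -(0.3821)·log₂(0.3821) = 0.53035
  -P(4)·log₂(P(4)) = -(0.254)·log₂(0.254) = 0.50218
H(P) = 0.48827 + 0.38710 + 0.53035 + 0.50218 = 1.90790 bits

log₂(4) = 2.00000 bits

D_KL(P||U) = 2.00000 - 1.90790 = 0.09210 ≈ 0.0921 bits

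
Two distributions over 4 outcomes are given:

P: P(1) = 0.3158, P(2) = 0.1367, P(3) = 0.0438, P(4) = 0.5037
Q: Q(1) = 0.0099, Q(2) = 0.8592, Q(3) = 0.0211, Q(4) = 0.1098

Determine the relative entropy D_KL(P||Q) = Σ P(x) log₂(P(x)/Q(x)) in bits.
2.3682 bits

D_KL(P||Q) = Σ P(x) log₂(P(x)/Q(x))

Computing term by term:
  P(1)·log₂(P(1)/Q(1)) = 0.3158·log₂(0.3158/0.0099) = 1.57756
  P(2)·log₂(P(2)/Q(2)) = 0.1367·log₂(0.1367/0.8592) = -0.36253
  P(3)·log₂(P(3)/Q(3)) = 0.0438·log₂(0.0438/0.0211) = 0.04615
  P(4)·log₂(P(4)/Q(4)) = 0.5037·log₂(0.5037/0.1098) = 1.10697

D_KL(P||Q) = 1.57756 - 0.36253 + 0.04615 + 1.10697 = 2.36815 ≈ 2.3682 bits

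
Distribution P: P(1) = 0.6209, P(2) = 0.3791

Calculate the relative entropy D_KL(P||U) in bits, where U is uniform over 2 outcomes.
0.0426 bits

U(i) = 1/2 for all i

D_KL(P||U) = Σ P(x) log₂(P(x) / (1/2))
           = Σ P(x) log₂(P(x)) + log₂(2)
           = log₂(2) - H(P)

H(P) = -Σ P(x) log₂(P(x)):
  -P(1)·log₂(P(1)) = -(0.6209)·log₂(0.6209) = 0.42691
  -P(2)·log₂(P(2)) = -(0.3791)·log₂(0.3791) = 0.53049
H(P) = 0.42691 + 0.53049 = 0.95740 bits

log₂(2) = 1.00000 bits

D_KL(P||U) = 1.00000 - 0.95740 = 0.04260 ≈ 0.0426 bits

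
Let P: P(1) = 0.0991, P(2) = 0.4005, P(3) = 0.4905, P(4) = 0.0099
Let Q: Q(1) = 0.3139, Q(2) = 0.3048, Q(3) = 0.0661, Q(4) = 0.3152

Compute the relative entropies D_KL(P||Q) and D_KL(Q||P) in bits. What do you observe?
D_KL(P||Q) = 1.3618 bits, D_KL(Q||P) = 1.7846 bits. The two directions give different values (D_KL(Q||P) exceeds D_KL(P||Q) by 0.4228 bits): KL divergence is asymmetric.

D_KL(P||Q) = Σ P(x) log₂(P(x)/Q(x))

Computing term by term:
  P(1)·log₂(P(1)/Q(1)) = 0.0991·log₂(0.0991/0.3139) = -0.16484
  P(2)·log₂(P(2)/Q(2)) = 0.4005·log₂(0.4005/0.3048) = 0.15777
  P(3)·log₂(P(3)/Q(3)) = 0.4905·log₂(0.4905/0.0661) = 1.41830
  P(4)·log₂(P(4)/Q(4)) = 0.0099·log₂(0.0099/0.3152) = -0.04943

D_KL(P||Q) = -0.16484 + 0.15777 + 1.41830 - 0.04943 = 1.36180 ≈ 1.3618 bits

D_KL(Q||P) = Σ Q(x) log₂(Q(x)/P(x))

Computing term by term:
  Q(1)·log₂(Q(1)/P(1)) = 0.3139·log₂(0.3139/0.0991) = 0.52212
  Q(2)·log₂(Q(2)/P(2)) = 0.3048·log₂(0.3048/0.4005) = -0.12007
  Q(3)·log₂(Q(3)/P(3)) = 0.0661·log₂(0.0661/0.4905) = -0.19113
  Q(4)·log₂(Q(4)/P(4)) = 0.3152·log₂(0.3152/0.0099) = 1.57370

D_KL(Q||P) = 0.52212 - 0.12007 - 0.19113 + 1.57370 = 1.78462 ≈ 1.7846 bits

These are NOT equal (difference: 0.4228 bits). KL divergence is asymmetric: D_KL(P||Q) ≠ D_KL(Q||P) in general.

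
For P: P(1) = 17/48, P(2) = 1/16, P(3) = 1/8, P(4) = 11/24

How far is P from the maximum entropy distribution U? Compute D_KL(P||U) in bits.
0.3288 bits

U(i) = 1/4 for all i

D_KL(P||U) = Σ P(x) log₂(P(x) / (1/4))
           = Σ P(x) log₂(P(x)) + log₂(4)
           = log₂(4) - H(P)

H(P) = -Σ P(x) log₂(P(x)):
  -P(1)·log₂(P(1)) = -(17/48)·log₂(17/48) = 0.53036
  -P(2)·log₂(P(2)) = -(1/16)·log₂(1/16) = 0.25000
  -P(3)·log₂(P(3)) = -(1/8)·log₂(1/8) = 0.37500
  -P(4)·log₂(P(4)) = -(11/24)·log₂(11/24) = 0.51587
H(P) = 0.53036 + 0.25000 + 0.37500 + 0.51587 = 1.67123 bits

log₂(4) = 2.00000 bits

D_KL(P||U) = 2.00000 - 1.67123 = 0.32877 ≈ 0.3288 bits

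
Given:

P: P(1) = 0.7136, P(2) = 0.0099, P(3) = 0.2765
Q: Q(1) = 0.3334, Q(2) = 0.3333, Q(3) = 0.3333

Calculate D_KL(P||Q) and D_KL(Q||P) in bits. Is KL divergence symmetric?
D_KL(P||Q) = 0.6587 bits, D_KL(Q||P) = 1.4147 bits. No, KL divergence is not symmetric.

D_KL(P||Q) = Σ P(x) log₂(P(x)/Q(x))

Computing term by term:
  P(1)·log₂(P(1)/Q(1)) = 0.7136·log₂(0.7136/0.3334) = 0.78343
  P(2)·log₂(P(2)/Q(2)) = 0.0099·log₂(0.0099/0.3333) = -0.05023
  P(3)·log₂(P(3)/Q(3)) = 0.2765·log₂(0.2765/0.3333) = -0.07453

D_KL(P||Q) = 0.78343 - 0.05023 - 0.07453 = 0.65867 ≈ 0.6587 bits

D_KL(Q||P) = Σ Q(x) log₂(Q(x)/P(x))

Computing term by term:
  Q(1)·log₂(Q(1)/P(1)) = 0.3334·log₂(0.3334/0.7136) = -0.36603
  Q(2)·log₂(Q(2)/P(2)) = 0.3333·log₂(0.3333/0.0099) = 1.69091
  Q(3)·log₂(Q(3)/P(3)) = 0.3333·log₂(0.3333/0.2765) = 0.08984

D_KL(Q||P) = -0.36603 + 1.69091 + 0.08984 = 1.41472 ≈ 1.4147 bits

These are NOT equal (difference: 0.7560 bits). KL divergence is asymmetric: D_KL(P||Q) ≠ D_KL(Q||P) in general.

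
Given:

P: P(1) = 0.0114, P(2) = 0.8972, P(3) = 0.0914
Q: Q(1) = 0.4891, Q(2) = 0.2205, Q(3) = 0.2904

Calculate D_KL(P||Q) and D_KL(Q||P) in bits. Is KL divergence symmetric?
D_KL(P||Q) = 1.6023 bits, D_KL(Q||P) = 2.6903 bits. No, KL divergence is not symmetric.

D_KL(P||Q) = Σ P(x) log₂(P(x)/Q(x))

Computing term by term:
  P(1)·log₂(P(1)/Q(1)) = 0.0114·log₂(0.0114/0.4891) = -0.06182
  P(2)·log₂(P(2)/Q(2)) = 0.8972·log₂(0.8972/0.2205) = 1.81652
  P(3)·log₂(P(3)/Q(3)) = 0.0914·log₂(0.0914/0.2904) = -0.15243

D_KL(P||Q) = -0.06182 + 1.81652 - 0.15243 = 1.60227 ≈ 1.6023 bits

D_KL(Q||P) = Σ Q(x) log₂(Q(x)/P(x))

Computing term by term:
  Q(1)·log₂(Q(1)/P(1)) = 0.4891·log₂(0.4891/0.0114) = 2.65240
  Q(2)·log₂(Q(2)/P(2)) = 0.2205·log₂(0.2205/0.8972) = -0.44644
  Q(3)·log₂(Q(3)/P(3)) = 0.2904·log₂(0.2904/0.0914) = 0.48432

D_KL(Q||P) = 2.65240 - 0.44644 + 0.48432 = 2.69028 ≈ 2.6903 bits

These are NOT equal (difference: 1.0880 bits). KL divergence is asymmetric: D_KL(P||Q) ≠ D_KL(Q||P) in general.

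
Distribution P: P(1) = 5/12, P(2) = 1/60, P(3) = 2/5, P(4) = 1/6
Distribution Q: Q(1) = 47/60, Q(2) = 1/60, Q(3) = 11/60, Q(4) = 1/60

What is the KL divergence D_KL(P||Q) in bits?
0.6244 bits

D_KL(P||Q) = Σ P(x) log₂(P(x)/Q(x))

Computing term by term:
  P(1)·log₂(P(1)/Q(1)) = (5/12)·log₂((5/12)/(47/60)) = -0.37947
  P(2)·log₂(P(2)/Q(2)) = (1/60)·log₂((1/60)/(1/60)) = 0.00000
  P(3)·log₂(P(3)/Q(3)) = (2/5)·log₂((2/5)/(11/60)) = 0.45021
  P(4)·log₂(P(4)/Q(4)) = (1/6)·log₂((1/6)/(1/60)) = 0.55365

D_KL(P||Q) = -0.37947 + 0.00000 + 0.45021 + 0.55365 = 0.62439 ≈ 0.6244 bits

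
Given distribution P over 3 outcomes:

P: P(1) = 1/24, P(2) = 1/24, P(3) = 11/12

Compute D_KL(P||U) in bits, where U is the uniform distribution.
1.0878 bits

U(i) = 1/3 for all i

D_KL(P||U) = Σ P(x) log₂(P(x) / (1/3))
           = Σ P(x) log₂(P(x)) + log₂(3)
           = log₂(3) - H(P)

H(P) = -Σ P(x) log₂(P(x)):
  -P(1)·log₂(P(1)) = -(1/24)·log₂(1/24) = 0.19104
  -P(2)·log₂(P(2)) = -(1/24)·log₂(1/24) = 0.19104
  -P(3)·log₂(P(3)) = -(11/12)·log₂(11/12) = 0.11507
H(P) = 0.19104 + 0.19104 + 0.11507 = 0.49715 bits

log₂(3) = 1.58496 bits

D_KL(P||U) = 1.58496 - 0.49715 = 1.08781 ≈ 1.0878 bits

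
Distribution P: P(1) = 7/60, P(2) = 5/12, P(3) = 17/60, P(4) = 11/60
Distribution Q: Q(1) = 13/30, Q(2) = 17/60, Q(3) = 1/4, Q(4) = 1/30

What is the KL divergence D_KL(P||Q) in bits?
0.5130 bits

D_KL(P||Q) = Σ P(x) log₂(P(x)/Q(x))

Computing term by term:
  P(1)·log₂(P(1)/Q(1)) = (7/60)·log₂((7/60)/(13/30)) = -0.22086
  P(2)·log₂(P(2)/Q(2)) = (5/12)·log₂((5/12)/(17/60)) = 0.23183
  P(3)·log₂(P(3)/Q(3)) = (17/60)·log₂((17/60)/(1/4)) = 0.05116
  P(4)·log₂(P(4)/Q(4)) = (11/60)·log₂((11/60)/(1/30)) = 0.45090

D_KL(P||Q) = -0.22086 + 0.23183 + 0.05116 + 0.45090 = 0.51303 ≈ 0.5130 bits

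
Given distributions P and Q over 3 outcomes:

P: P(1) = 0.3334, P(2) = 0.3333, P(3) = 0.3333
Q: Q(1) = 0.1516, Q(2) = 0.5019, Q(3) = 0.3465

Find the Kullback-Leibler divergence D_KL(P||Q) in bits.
0.1636 bits

D_KL(P||Q) = Σ P(x) log₂(P(x)/Q(x))

Computing term by term:
  P(1)·log₂(P(1)/Q(1)) = 0.3334·log₂(0.3334/0.1516) = 0.37907
  P(2)·log₂(P(2)/Q(2)) = 0.3333·log₂(0.3333/0.5019) = -0.19684
  P(3)·log₂(P(3)/Q(3)) = 0.3333·log₂(0.3333/0.3465) = -0.01868

D_KL(P||Q) = 0.37907 - 0.19684 - 0.01868 = 0.16355 ≈ 0.1636 bits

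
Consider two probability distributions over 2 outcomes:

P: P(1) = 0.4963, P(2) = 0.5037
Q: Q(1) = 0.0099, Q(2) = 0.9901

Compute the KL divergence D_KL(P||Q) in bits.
2.3118 bits

D_KL(P||Q) = Σ P(x) log₂(P(x)/Q(x))

Computing term by term:
  P(1)·log₂(P(1)/Q(1)) = 0.4963·log₂(0.4963/0.0099) = 2.80292
  P(2)·log₂(P(2)/Q(2)) = 0.5037·log₂(0.5037/0.9901) = -0.49111

D_KL(P||Q) = 2.80292 - 0.49111 = 2.31181 ≈ 2.3118 bits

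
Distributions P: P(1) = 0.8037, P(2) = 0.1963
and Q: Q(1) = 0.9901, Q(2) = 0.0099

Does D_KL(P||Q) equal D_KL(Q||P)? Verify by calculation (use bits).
D_KL(P||Q) = 0.6041 bits, D_KL(Q||P) = 0.2553 bits. No — D_KL(P||Q) ≠ D_KL(Q||P) for this pair.

D_KL(P||Q) = Σ P(x) log₂(P(x)/Q(x))

Computing term by term:
  P(1)·log₂(P(1)/Q(1)) = 0.8037·log₂(0.8037/0.9901) = -0.24185
  P(2)·log₂(P(2)/Q(2)) = 0.1963·log₂(0.1963/0.0099) = 0.84595

D_KL(P||Q) = -0.24185 + 0.84595 = 0.60410 ≈ 0.6041 bits

D_KL(Q||P) = Σ Q(x) log₂(Q(x)/P(x))

Computing term by term:
  Q(1)·log₂(Q(1)/P(1)) = 0.9901·log₂(0.9901/0.8037) = 0.29794
  Q(2)·log₂(Q(2)/P(2)) = 0.0099·log₂(0.0099/0.1963) = -0.04266

D_KL(Q||P) = 0.29794 - 0.04266 = 0.25528 ≈ 0.2553 bits

These are NOT equal (difference: 0.3488 bits). KL divergence is asymmetric: D_KL(P||Q) ≠ D_KL(Q||P) in general.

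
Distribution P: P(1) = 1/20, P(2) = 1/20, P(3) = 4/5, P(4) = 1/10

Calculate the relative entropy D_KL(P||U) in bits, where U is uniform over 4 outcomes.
0.9781 bits

U(i) = 1/4 for all i

D_KL(P||U) = Σ P(x) log₂(P(x) / (1/4))
           = Σ P(x) log₂(P(x)) + log₂(4)
           = log₂(4) - H(P)

H(P) = -Σ P(x) log₂(P(x)):
  -P(1)·log₂(P(1)) = -(1/20)·log₂(1/20) = 0.21610
  -P(2)·log₂(P(2)) = -(1/20)·log₂(1/20) = 0.21610
  -P(3)·log₂(P(3)) = -(4/5)·log₂(4/5) = 0.25754
  -P(4)·log₂(P(4)) = -(1/10)·log₂(1/10) = 0.33219
H(P) = 0.21610 + 0.21610 + 0.25754 + 0.33219 = 1.02193 bits

log₂(4) = 2.00000 bits

D_KL(P||U) = 2.00000 - 1.02193 = 0.97807 ≈ 0.9781 bits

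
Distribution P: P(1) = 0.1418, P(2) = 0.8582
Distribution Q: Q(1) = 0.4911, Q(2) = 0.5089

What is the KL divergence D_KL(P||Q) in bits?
0.3929 bits

D_KL(P||Q) = Σ P(x) log₂(P(x)/Q(x))

Computing term by term:
  P(1)·log₂(P(1)/Q(1)) = 0.1418·log₂(0.1418/0.4911) = -0.25413
  P(2)·log₂(P(2)/Q(2)) = 0.8582·log₂(0.8582/0.5089) = 0.64702

D_KL(P||Q) = -0.25413 + 0.64702 = 0.39289 ≈ 0.3929 bits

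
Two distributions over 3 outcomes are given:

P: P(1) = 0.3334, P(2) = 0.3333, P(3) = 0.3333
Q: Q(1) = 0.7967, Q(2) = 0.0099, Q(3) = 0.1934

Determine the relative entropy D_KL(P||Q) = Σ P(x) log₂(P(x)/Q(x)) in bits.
1.5336 bits

D_KL(P||Q) = Σ P(x) log₂(P(x)/Q(x))

Computing term by term:
  P(1)·log₂(P(1)/Q(1)) = 0.3334·log₂(0.3334/0.7967) = -0.41901
  P(2)·log₂(P(2)/Q(2)) = 0.3333·log₂(0.3333/0.0099) = 1.69091
  P(3)·log₂(P(3)/Q(3)) = 0.3333·log₂(0.3333/0.1934) = 0.26172

D_KL(P||Q) = -0.41901 + 1.69091 + 0.26172 = 1.53362 ≈ 1.5336 bits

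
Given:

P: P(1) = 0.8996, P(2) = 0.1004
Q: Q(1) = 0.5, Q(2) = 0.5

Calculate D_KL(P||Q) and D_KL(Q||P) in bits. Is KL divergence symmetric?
D_KL(P||Q) = 0.5297 bits, D_KL(Q||P) = 0.7344 bits. No, KL divergence is not symmetric.

D_KL(P||Q) = Σ P(x) log₂(P(x)/Q(x))

Computing term by term:
  P(1)·log₂(P(1)/Q(1)) = 0.8996·log₂(0.8996/0.5) = 0.76228
  P(2)·log₂(P(2)/Q(2)) = 0.1004·log₂(0.1004/0.5) = -0.23254

D_KL(P||Q) = 0.76228 - 0.23254 = 0.52974 ≈ 0.5297 bits

D_KL(Q||P) = Σ Q(x) log₂(Q(x)/P(x))

Computing term by term:
  Q(1)·log₂(Q(1)/P(1)) = 0.5·log₂(0.5/0.8996) = -0.42368
  Q(2)·log₂(Q(2)/P(2)) = 0.5·log₂(0.5/0.1004) = 1.15808

D_KL(Q||P) = -0.42368 + 1.15808 = 0.73440 ≈ 0.7344 bits

These are NOT equal (difference: 0.2047 bits). KL divergence is asymmetric: D_KL(P||Q) ≠ D_KL(Q||P) in general.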